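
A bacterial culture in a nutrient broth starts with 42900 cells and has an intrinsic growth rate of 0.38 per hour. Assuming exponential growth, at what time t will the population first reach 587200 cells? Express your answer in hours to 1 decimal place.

6.9 hours

Set N₀·e^(rt) = 587200: e^(0.38·t) = 587200/42900 = 13.688.
0.38·t = ln(13.688) = 2.6165, so t = 2.6165/0.38 = 6.8855.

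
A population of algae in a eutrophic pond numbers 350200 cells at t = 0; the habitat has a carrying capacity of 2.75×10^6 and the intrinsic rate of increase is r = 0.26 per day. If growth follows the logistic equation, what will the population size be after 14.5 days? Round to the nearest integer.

2374850 cells

A = (K − N₀)/N₀ = (2.75×10^6 − 350200)/350200 = 6.8527.
N(t) = K/(1 + A·e^(−rt)) = 2.75×10^6/(1 + 6.8527×e^(−0.26×14.5)).
e^(−3.77) = 0.023052; denominator = 1 + 6.8527×0.023052 = 1.158.
N = 2.75×10^6/1.158 = 2.37485×10^6.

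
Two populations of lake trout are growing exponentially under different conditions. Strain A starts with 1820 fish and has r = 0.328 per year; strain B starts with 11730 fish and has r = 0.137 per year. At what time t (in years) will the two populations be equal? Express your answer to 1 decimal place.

9.8 years

Set 1820·e^(0.328t) = 11730·e^(0.137t).
e^((0.328 − 0.137)t) = 11730/1820 → e^(0.191·t) = 6.4451.
0.191·t = ln(6.4451) = 1.8633, so t = 1.8633/0.191 = 9.7556.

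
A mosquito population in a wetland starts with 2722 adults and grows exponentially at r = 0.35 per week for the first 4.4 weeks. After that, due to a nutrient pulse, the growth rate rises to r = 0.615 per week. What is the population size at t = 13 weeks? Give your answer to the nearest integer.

2515852 adults

Phase 1: N(4.4) = 2722·e^(0.35×4.4) = 2722·e^1.54 = 12697.
Phase 2 runs for 13 − 4.4 = 8.6 weeks at r = 0.615.
N(13) = 12697·e^(0.615×8.6) = 12697·e^5.289 = 2.515852×10^6.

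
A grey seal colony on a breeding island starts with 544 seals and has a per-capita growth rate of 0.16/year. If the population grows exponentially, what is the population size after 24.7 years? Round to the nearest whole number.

N(t) = N₀·e^(rt) = 544 × e^(0.16×24.7) = 544 × e^3.952.
e^3.952 ≈ 52.039, so N ≈ 544 × 52.039 = 28309.4.

28309 seals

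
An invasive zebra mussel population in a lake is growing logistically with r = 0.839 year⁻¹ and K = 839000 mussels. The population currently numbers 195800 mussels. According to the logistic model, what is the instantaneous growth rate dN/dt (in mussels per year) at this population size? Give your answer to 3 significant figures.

dN/dt = rN(1 − N/K) = 0.839 × 195800 × (1 − 195800/839000).
1 − 195800/839000 = 0.76663; dN/dt = 0.839 × 195800 × 0.76663 = 1.25939×10^5.

126000 mussels per year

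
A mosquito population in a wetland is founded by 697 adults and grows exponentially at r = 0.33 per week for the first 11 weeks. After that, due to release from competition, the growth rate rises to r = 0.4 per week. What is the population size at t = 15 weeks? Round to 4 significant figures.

130200 adults

Phase 1: N(11) = 697·e^(0.33×11) = 697·e^3.63 = 26285.8.
Phase 2 runs for 15 − 11 = 4 weeks at r = 0.4.
N(15) = 26285.8·e^(0.4×4) = 26285.8·e^1.6 = 130195.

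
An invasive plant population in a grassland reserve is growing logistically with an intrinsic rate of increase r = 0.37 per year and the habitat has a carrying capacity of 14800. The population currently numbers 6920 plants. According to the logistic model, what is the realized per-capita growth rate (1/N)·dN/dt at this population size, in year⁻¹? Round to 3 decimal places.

(1/N)·dN/dt = r(1 − N/K) = 0.37 × (1 − 6920/14800).
= 0.37 × 0.53243 = 0.197.

0.197 per year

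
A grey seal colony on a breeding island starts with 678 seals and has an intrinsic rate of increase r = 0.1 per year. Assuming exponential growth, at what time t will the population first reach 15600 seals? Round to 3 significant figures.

31.4 years

Set N₀·e^(rt) = 15600: e^(0.1·t) = 15600/678 = 23.009.
0.1·t = ln(23.009) = 3.1359, so t = 3.1359/0.1 = 31.359.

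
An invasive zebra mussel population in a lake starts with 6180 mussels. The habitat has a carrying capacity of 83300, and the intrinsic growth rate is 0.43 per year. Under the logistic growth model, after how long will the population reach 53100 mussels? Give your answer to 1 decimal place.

A = (K − N₀)/N₀ = (83300 − 6180)/6180 = 12.479.
Solve 83300/(1 + 12.479·e^(−0.43t)) = 53100: 1 + 12.479·e^(−0.43t) = 1.5687, so e^(−0.43t) = 0.0455758.
−0.43·t = ln(0.0455758) = -3.0884, so t = 3.0884/0.43 = 7.1823.

7.2 years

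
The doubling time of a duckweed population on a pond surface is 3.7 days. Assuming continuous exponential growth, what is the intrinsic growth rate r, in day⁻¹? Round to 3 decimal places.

r = ln(2)/t_d = 0.6931/3.7 = 0.18734.

0.187 per day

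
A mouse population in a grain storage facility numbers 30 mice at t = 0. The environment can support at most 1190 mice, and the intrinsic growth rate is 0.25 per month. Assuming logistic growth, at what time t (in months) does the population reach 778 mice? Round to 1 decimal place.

17.2 months

A = (K − N₀)/N₀ = (1190 − 30)/30 = 38.667.
Solve 1190/(1 + 38.667·e^(−0.25t)) = 778: 1 + 38.667·e^(−0.25t) = 1.5296, so e^(−0.25t) = 0.0136956.
−0.25·t = ln(0.0136956) = -4.2907, so t = 4.2907/0.25 = 17.163.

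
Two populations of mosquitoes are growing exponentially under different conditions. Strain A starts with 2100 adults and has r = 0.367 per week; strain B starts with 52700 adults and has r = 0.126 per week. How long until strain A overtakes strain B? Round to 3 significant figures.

Set 2100·e^(0.367t) = 52700·e^(0.126t).
e^((0.367 − 0.126)t) = 52700/2100 → e^(0.241·t) = 25.095.
0.241·t = ln(25.095) = 3.2227, so t = 3.2227/0.241 = 13.372.

13.4 weeks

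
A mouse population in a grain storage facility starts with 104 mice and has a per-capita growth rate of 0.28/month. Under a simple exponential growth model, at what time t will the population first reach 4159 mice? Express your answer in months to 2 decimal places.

Set N₀·e^(rt) = 4159: e^(0.28·t) = 4159/104 = 39.99.
0.28·t = ln(39.99) = 3.6886, so t = 3.6886/0.28 = 13.174.

13.17 months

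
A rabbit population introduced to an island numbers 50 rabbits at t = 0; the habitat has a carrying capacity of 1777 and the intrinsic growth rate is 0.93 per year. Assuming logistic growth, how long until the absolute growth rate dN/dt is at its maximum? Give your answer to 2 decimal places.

3.81 years

Logistic growth is fastest at N = K/2 = 888.5.
A = (K − N₀)/N₀ = 34.54. Set K/(1 + A·e^(−rt)) = K/2 → A·e^(−rt) = 1.
e^(−0.93t) = 1/34.54 = 0.0289519, so t = ln(34.54)/0.93 = 3.5421/0.93 = 3.8087.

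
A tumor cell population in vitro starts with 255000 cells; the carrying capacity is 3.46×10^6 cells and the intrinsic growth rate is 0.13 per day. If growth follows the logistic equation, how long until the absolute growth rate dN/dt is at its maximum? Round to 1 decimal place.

Logistic growth is fastest at N = K/2 = 1.73×10^6.
A = (K − N₀)/N₀ = 12.569. Set K/(1 + A·e^(−rt)) = K/2 → A·e^(−rt) = 1.
e^(−0.13t) = 1/12.569 = 0.0795632, so t = ln(12.569)/0.13 = 2.5312/0.13 = 19.471.

19.5 days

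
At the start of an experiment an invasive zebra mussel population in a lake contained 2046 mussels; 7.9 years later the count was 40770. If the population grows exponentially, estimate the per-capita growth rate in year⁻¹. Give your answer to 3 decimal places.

0.379 per year

From N(t) = N₀·e^(rt): e^(r·7.9) = 40770/2046 = 19.927.
r·7.9 = ln(19.927) = 2.9921, so r = 2.9921/7.9 = 0.37874.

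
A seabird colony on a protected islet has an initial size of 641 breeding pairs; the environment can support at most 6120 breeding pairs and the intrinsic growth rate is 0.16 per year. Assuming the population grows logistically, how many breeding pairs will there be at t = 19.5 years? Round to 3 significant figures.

A = (K − N₀)/N₀ = (6120 − 641)/641 = 8.5476.
N(t) = K/(1 + A·e^(−rt)) = 6120/(1 + 8.5476×e^(−0.16×19.5)).
e^(−3.12) = 0.044157; denominator = 1 + 8.5476×0.044157 = 1.3774.
N = 6120/1.3774 = 4443.03.

4440 breeding pairs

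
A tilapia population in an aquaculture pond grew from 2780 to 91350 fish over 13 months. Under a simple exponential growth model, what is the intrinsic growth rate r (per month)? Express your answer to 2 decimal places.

From N(t) = N₀·e^(rt): e^(r·13) = 91350/2780 = 32.86.
r·13 = ln(32.86) = 3.4922, so r = 3.4922/13 = 0.26863.

0.27 per month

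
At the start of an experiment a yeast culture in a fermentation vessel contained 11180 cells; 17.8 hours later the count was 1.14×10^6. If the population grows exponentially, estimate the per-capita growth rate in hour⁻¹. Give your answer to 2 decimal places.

From N(t) = N₀·e^(rt): e^(r·17.8) = 1.14×10^6/11180 = 101.97.
r·17.8 = ln(101.97) = 4.6247, so r = 4.6247/17.8 = 0.25981.

0.26 per hour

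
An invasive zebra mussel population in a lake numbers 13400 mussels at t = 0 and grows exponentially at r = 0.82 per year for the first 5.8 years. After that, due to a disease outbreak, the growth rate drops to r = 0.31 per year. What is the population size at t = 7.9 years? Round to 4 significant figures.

2988000 mussels

Phase 1: N(5.8) = 13400·e^(0.82×5.8) = 13400·e^4.756 = 1.55815×10^6.
Phase 2 runs for 7.9 − 5.8 = 2.1 years at r = 0.31.
N(7.9) = 1.55815×10^6·e^(0.31×2.1) = 1.55815×10^6·e^0.651 = 2.987687×10^6.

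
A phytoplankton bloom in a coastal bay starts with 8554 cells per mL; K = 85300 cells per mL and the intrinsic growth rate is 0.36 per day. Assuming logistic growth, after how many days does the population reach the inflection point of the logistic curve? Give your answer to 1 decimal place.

Logistic growth is fastest at N = K/2 = 42650.
A = (K − N₀)/N₀ = 8.9719. Set K/(1 + A·e^(−rt)) = K/2 → A·e^(−rt) = 1.
e^(−0.36t) = 1/8.9719 = 0.111459, so t = ln(8.9719)/0.36 = 2.1941/0.36 = 6.0947.

6.1 days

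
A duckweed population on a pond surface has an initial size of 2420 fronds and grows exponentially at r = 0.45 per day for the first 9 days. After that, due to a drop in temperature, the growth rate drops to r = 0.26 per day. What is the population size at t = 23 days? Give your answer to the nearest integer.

5291026 fronds

Phase 1: N(9) = 2420·e^(0.45×9) = 2420·e^4.05 = 138902.
Phase 2 runs for 23 − 9 = 14 days at r = 0.26.
N(23) = 138902·e^(0.26×14) = 138902·e^3.64 = 5.291026×10^6.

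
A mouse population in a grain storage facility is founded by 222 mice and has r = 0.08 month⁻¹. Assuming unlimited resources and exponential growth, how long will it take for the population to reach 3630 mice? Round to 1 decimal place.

Set N₀·e^(rt) = 3630: e^(0.08·t) = 3630/222 = 16.351.
0.08·t = ln(16.351) = 2.7943, so t = 2.7943/0.08 = 34.929.

34.9 months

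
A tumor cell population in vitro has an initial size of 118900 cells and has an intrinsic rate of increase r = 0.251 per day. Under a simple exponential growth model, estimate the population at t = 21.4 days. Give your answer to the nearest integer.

N(t) = N₀·e^(rt) = 118900 × e^(0.251×21.4) = 118900 × e^5.371.
e^5.371 ≈ 215.16, so N ≈ 118900 × 215.16 = 2.558299×10^7.

25582986 cells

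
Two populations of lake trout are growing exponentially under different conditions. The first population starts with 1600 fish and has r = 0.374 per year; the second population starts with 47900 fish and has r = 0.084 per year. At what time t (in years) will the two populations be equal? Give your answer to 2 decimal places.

Set 1600·e^(0.374t) = 47900·e^(0.084t).
e^((0.374 − 0.084)t) = 47900/1600 → e^(0.29·t) = 29.938.
0.29·t = ln(29.938) = 3.3991, so t = 3.3991/0.29 = 11.721.

11.72 years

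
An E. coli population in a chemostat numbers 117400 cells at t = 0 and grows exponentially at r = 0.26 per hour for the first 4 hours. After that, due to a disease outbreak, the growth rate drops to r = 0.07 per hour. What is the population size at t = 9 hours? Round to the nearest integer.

471343 cells

Phase 1: N(4) = 117400·e^(0.26×4) = 117400·e^1.04 = 332150.
Phase 2 runs for 9 − 4 = 5 hours at r = 0.07.
N(9) = 332150·e^(0.07×5) = 332150·e^0.35 = 471343.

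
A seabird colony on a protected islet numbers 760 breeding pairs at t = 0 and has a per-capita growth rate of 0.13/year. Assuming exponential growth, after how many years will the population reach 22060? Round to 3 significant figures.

Set N₀·e^(rt) = 22060: e^(0.13·t) = 22060/760 = 29.026.
0.13·t = ln(29.026) = 3.3682, so t = 3.3682/0.13 = 25.909.

25.9 years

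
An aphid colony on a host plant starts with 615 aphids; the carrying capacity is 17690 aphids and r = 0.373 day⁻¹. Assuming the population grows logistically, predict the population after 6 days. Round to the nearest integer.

A = (K − N₀)/N₀ = (17690 − 615)/615 = 27.764.
N(t) = K/(1 + A·e^(−rt)) = 17690/(1 + 27.764×e^(−0.373×6)).
e^(−2.238) = 0.10667; denominator = 1 + 27.764×0.10667 = 3.9617.
N = 17690/3.9617 = 4465.3.

4465 aphids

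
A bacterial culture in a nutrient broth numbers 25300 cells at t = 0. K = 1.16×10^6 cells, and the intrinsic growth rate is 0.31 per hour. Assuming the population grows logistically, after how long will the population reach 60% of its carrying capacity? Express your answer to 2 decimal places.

A = (K − N₀)/N₀ = (1.16×10^6 − 25300)/25300 = 44.85.
Solve 1.16×10^6/(1 + 44.85·e^(−0.31t)) = 696000: 1 + 44.85·e^(−0.31t) = 1.6667, so e^(−0.31t) = 0.0148644.
−0.31·t = ln(0.0148644) = -4.2088, so t = 4.2088/0.31 = 13.577.

13.58 hours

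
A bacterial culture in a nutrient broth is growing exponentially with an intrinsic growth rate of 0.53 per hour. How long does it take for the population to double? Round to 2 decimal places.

1.31 hours

Doubling time t_d = ln(2)/r = 0.6931/0.53 = 1.3078.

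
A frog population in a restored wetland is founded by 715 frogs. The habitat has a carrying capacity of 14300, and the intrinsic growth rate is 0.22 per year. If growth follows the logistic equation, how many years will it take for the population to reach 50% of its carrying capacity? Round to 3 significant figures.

13.4 years

A = (K − N₀)/N₀ = (14300 − 715)/715 = 19.
Solve 14300/(1 + 19·e^(−0.22t)) = 7150: 1 + 19·e^(−0.22t) = 2, so e^(−0.22t) = 0.0526316.
−0.22·t = ln(0.0526316) = -2.9444, so t = 2.9444/0.22 = 13.384.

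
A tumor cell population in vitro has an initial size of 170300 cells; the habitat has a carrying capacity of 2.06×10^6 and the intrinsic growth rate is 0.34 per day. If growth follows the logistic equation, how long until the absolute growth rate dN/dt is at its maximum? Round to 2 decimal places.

Logistic growth is fastest at N = K/2 = 1.03×10^6.
A = (K − N₀)/N₀ = 11.096. Set K/(1 + A·e^(−rt)) = K/2 → A·e^(−rt) = 1.
e^(−0.34t) = 1/11.096 = 0.0901201, so t = ln(11.096)/0.34 = 2.4066/0.34 = 7.0783.

7.08 days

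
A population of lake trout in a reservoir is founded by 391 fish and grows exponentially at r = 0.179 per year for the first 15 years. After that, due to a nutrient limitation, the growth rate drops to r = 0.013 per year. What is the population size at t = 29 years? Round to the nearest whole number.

6875 fish

Phase 1: N(15) = 391·e^(0.179×15) = 391·e^2.685 = 5731.36.
Phase 2 runs for 29 − 15 = 14 years at r = 0.013.
N(29) = 5731.36·e^(0.013×14) = 5731.36·e^0.182 = 6875.42.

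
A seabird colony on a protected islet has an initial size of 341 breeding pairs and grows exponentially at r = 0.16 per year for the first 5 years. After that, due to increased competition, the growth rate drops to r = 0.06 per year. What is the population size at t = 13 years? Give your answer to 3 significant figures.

1230 breeding pairs

Phase 1: N(5) = 341·e^(0.16×5) = 341·e^0.8 = 758.909.
Phase 2 runs for 13 − 5 = 8 years at r = 0.06.
N(13) = 758.909·e^(0.06×8) = 758.909·e^0.48 = 1226.45.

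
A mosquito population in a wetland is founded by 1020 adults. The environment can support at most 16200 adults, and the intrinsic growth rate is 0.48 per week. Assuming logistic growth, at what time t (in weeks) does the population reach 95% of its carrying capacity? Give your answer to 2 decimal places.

A = (K − N₀)/N₀ = (16200 − 1020)/1020 = 14.882.
Solve 16200/(1 + 14.882·e^(−0.48t)) = 15390: 1 + 14.882·e^(−0.48t) = 1.0526, so e^(−0.48t) = 0.00353651.
−0.48·t = ln(0.00353651) = -5.6446, so t = 5.6446/0.48 = 11.76.

11.76 weeks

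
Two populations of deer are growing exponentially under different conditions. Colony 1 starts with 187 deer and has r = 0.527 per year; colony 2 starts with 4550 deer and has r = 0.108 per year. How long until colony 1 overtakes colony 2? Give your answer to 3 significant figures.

7.62 years

Set 187·e^(0.527t) = 4550·e^(0.108t).
e^((0.527 − 0.108)t) = 4550/187 → e^(0.419·t) = 24.332.
0.419·t = ln(24.332) = 3.1918, so t = 3.1918/0.419 = 7.6176.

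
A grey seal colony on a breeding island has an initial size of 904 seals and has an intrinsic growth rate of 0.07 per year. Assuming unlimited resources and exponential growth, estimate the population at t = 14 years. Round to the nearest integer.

N(t) = N₀·e^(rt) = 904 × e^(0.07×14) = 904 × e^0.98.
e^0.98 ≈ 2.6645, so N ≈ 904 × 2.6645 = 2408.67.

2409 seals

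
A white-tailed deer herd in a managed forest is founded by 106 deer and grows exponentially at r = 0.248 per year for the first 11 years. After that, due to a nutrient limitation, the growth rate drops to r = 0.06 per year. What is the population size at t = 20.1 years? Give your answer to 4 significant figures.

Phase 1: N(11) = 106·e^(0.248×11) = 106·e^2.728 = 1622.04.
Phase 2 runs for 20.1 − 11 = 9.1 years at r = 0.06.
N(20.1) = 1622.04·e^(0.06×9.1) = 1622.04·e^0.546 = 2800.18.

2800 deer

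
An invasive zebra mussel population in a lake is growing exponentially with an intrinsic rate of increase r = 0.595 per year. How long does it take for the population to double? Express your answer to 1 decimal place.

1.2 years

Doubling time t_d = ln(2)/r = 0.6931/0.595 = 1.165.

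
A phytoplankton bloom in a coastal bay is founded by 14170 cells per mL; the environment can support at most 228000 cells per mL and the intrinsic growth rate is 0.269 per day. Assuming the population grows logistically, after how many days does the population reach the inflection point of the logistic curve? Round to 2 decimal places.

Logistic growth is fastest at N = K/2 = 114000.
A = (K − N₀)/N₀ = 15.09. Set K/(1 + A·e^(−rt)) = K/2 → A·e^(−rt) = 1.
e^(−0.269t) = 1/15.09 = 0.0662676, so t = ln(15.09)/0.269 = 2.7141/0.269 = 10.089.

10.09 days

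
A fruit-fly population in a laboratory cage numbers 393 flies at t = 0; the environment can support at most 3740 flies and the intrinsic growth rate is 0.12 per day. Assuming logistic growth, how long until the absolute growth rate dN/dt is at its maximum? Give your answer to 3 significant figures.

Logistic growth is fastest at N = K/2 = 1870.
A = (K − N₀)/N₀ = 8.5165. Set K/(1 + A·e^(−rt)) = K/2 → A·e^(−rt) = 1.
e^(−0.12t) = 1/8.5165 = 0.117419, so t = ln(8.5165)/0.12 = 2.142/0.12 = 17.85.

17.9 days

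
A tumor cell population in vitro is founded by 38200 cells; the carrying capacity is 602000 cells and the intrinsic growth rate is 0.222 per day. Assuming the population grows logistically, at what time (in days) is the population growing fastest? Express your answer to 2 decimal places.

Logistic growth is fastest at N = K/2 = 301000.
A = (K − N₀)/N₀ = 14.759. Set K/(1 + A·e^(−rt)) = K/2 → A·e^(−rt) = 1.
e^(−0.222t) = 1/14.759 = 0.0677545, so t = ln(14.759)/0.222 = 2.6919/0.222 = 12.126.

12.13 days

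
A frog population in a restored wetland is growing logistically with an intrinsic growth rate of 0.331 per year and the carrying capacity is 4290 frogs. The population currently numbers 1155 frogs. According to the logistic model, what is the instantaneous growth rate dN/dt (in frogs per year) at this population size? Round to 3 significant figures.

dN/dt = rN(1 − N/K) = 0.331 × 1155 × (1 − 1155/4290).
1 − 1155/4290 = 0.73077; dN/dt = 0.331 × 1155 × 0.73077 = 279.38.

279 frogs per year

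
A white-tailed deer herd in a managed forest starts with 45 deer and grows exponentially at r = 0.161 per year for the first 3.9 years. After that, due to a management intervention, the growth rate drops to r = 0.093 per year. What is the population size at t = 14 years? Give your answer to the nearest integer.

Phase 1: N(3.9) = 45·e^(0.161×3.9) = 45·e^0.6279 = 84.3152.
Phase 2 runs for 14 − 3.9 = 10.1 years at r = 0.093.
N(14) = 84.3152·e^(0.093×10.1) = 84.3152·e^0.9393 = 215.694.

216 deer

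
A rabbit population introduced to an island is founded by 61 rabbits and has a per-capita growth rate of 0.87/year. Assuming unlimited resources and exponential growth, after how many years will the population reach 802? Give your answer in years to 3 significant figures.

2.96 years

Set N₀·e^(rt) = 802: e^(0.87·t) = 802/61 = 13.148.
0.87·t = ln(13.148) = 2.5762, so t = 2.5762/0.87 = 2.9612.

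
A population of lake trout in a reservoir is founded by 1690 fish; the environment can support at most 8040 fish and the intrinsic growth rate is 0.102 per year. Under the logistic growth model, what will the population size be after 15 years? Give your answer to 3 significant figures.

A = (K − N₀)/N₀ = (8040 − 1690)/1690 = 3.7574.
N(t) = K/(1 + A·e^(−rt)) = 8040/(1 + 3.7574×e^(−0.102×15)).
e^(−1.53) = 0.21654; denominator = 1 + 3.7574×0.21654 = 1.8136.
N = 8040/1.8136 = 4433.15.

4430 fish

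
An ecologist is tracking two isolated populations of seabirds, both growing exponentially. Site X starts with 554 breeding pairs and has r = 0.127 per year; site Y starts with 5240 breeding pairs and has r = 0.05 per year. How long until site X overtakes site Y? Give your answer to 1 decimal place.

Set 554·e^(0.127t) = 5240·e^(0.05t).
e^((0.127 − 0.05)t) = 5240/554 → e^(0.077·t) = 9.4585.
0.077·t = ln(9.4585) = 2.2469, so t = 2.2469/0.077 = 29.181.

29.2 years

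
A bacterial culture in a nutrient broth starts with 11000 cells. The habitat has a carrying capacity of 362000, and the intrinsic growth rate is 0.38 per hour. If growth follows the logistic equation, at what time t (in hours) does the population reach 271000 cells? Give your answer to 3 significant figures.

A = (K − N₀)/N₀ = (362000 − 11000)/11000 = 31.909.
Solve 362000/(1 + 31.909·e^(−0.38t)) = 271000: 1 + 31.909·e^(−0.38t) = 1.3358, so e^(−0.38t) = 0.0105234.
−0.38·t = ln(0.0105234) = -4.5542, so t = 4.5542/0.38 = 11.985.

12.0 hours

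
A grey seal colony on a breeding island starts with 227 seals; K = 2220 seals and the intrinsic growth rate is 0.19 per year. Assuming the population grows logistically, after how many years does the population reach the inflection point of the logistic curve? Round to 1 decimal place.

Logistic growth is fastest at N = K/2 = 1110.
A = (K − N₀)/N₀ = 8.7797. Set K/(1 + A·e^(−rt)) = K/2 → A·e^(−rt) = 1.
e^(−0.19t) = 1/8.7797 = 0.113899, so t = ln(8.7797)/0.19 = 2.1724/0.19 = 11.434.

11.4 years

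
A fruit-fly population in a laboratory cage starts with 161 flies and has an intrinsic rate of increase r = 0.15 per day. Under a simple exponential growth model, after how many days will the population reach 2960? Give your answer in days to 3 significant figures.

Set N₀·e^(rt) = 2960: e^(0.15·t) = 2960/161 = 18.385.
0.15·t = ln(18.385) = 2.9115, so t = 2.9115/0.15 = 19.41.

19.4 days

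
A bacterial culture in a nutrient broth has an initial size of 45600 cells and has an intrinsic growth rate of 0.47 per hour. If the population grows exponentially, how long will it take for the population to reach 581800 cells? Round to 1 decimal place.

5.4 hours

Set N₀·e^(rt) = 581800: e^(0.47·t) = 581800/45600 = 12.759.
0.47·t = ln(12.759) = 2.5462, so t = 2.5462/0.47 = 5.4175.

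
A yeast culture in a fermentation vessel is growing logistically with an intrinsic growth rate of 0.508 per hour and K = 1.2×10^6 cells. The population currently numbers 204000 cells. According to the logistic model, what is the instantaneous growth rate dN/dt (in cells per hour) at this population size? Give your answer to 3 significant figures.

86000 cells per hour

dN/dt = rN(1 − N/K) = 0.508 × 204000 × (1 − 204000/1.2×10^6).
1 − 204000/1.2×10^6 = 0.83; dN/dt = 0.508 × 204000 × 0.83 = 86015.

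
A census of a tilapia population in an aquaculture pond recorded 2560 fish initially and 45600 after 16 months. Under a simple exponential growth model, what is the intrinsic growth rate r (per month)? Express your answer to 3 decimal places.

0.180 per month

From N(t) = N₀·e^(rt): e^(r·16) = 45600/2560 = 17.812.
r·16 = ln(17.812) = 2.8799, so r = 2.8799/16 = 0.17999.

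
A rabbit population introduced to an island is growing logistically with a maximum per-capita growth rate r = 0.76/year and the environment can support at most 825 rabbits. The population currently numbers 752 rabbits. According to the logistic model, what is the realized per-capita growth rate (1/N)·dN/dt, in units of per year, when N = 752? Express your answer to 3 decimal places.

0.067 per year

(1/N)·dN/dt = r(1 − N/K) = 0.76 × (1 − 752/825).
= 0.76 × 0.088485 = 0.067248.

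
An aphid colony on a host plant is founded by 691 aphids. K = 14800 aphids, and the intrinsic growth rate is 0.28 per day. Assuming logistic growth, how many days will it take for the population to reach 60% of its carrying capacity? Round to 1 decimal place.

12.2 days

A = (K − N₀)/N₀ = (14800 − 691)/691 = 20.418.
Solve 14800/(1 + 20.418·e^(−0.28t)) = 8880: 1 + 20.418·e^(−0.28t) = 1.6667, so e^(−0.28t) = 0.0326506.
−0.28·t = ln(0.0326506) = -3.4219, so t = 3.4219/0.28 = 12.221.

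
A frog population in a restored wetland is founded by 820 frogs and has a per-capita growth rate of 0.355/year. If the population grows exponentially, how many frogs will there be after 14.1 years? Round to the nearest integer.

N(t) = N₀·e^(rt) = 820 × e^(0.355×14.1) = 820 × e^5.005.
e^5.005 ≈ 149.23, so N ≈ 820 × 149.23 = 122370.

122370 frogs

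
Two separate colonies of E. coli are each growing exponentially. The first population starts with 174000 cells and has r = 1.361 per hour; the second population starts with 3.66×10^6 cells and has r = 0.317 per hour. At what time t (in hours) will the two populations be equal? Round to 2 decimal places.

2.92 hours

Set 174000·e^(1.361t) = 3.66×10^6·e^(0.317t).
e^((1.361 − 0.317)t) = 3.66×10^6/174000 → e^(1.044·t) = 21.034.
1.044·t = ln(21.034) = 3.0462, so t = 3.0462/1.044 = 2.9178.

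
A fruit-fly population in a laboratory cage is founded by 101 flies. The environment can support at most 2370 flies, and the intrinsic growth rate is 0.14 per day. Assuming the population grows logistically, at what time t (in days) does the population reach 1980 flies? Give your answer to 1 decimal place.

A = (K − N₀)/N₀ = (2370 − 101)/101 = 22.465.
Solve 2370/(1 + 22.465·e^(−0.14t)) = 1980: 1 + 22.465·e^(−0.14t) = 1.197, so e^(−0.14t) = 0.00876771.
−0.14·t = ln(0.00876771) = -4.7367, so t = 4.7367/0.14 = 33.833.

33.8 days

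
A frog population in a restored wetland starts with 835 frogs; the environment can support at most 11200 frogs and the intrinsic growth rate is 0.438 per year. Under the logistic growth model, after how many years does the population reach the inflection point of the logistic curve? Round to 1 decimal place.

Logistic growth is fastest at N = K/2 = 5600.
A = (K − N₀)/N₀ = 12.413. Set K/(1 + A·e^(−rt)) = K/2 → A·e^(−rt) = 1.
e^(−0.438t) = 1/12.413 = 0.0805596, so t = ln(12.413)/0.438 = 2.5188/0.438 = 5.7506.

5.8 years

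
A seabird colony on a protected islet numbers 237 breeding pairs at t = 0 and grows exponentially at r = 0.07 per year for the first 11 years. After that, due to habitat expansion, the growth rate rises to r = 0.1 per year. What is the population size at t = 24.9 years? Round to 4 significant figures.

Phase 1: N(11) = 237·e^(0.07×11) = 237·e^0.77 = 511.865.
Phase 2 runs for 24.9 − 11 = 13.9 years at r = 0.1.
N(24.9) = 511.865·e^(0.1×13.9) = 511.865·e^1.39 = 2055.06.

2055 breeding pairs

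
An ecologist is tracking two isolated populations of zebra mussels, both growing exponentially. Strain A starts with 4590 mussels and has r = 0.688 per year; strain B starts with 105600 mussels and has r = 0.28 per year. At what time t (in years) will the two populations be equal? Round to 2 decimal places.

Set 4590·e^(0.688t) = 105600·e^(0.28t).
e^((0.688 − 0.28)t) = 105600/4590 → e^(0.408·t) = 23.007.
0.408·t = ln(23.007) = 3.1358, so t = 3.1358/0.408 = 7.6857.

7.69 years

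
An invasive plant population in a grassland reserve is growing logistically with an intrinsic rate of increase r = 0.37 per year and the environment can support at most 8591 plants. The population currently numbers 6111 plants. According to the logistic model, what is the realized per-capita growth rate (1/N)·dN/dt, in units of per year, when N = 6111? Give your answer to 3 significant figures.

0.107 per year

(1/N)·dN/dt = r(1 − N/K) = 0.37 × (1 − 6111/8591).
= 0.37 × 0.28867 = 0.10681.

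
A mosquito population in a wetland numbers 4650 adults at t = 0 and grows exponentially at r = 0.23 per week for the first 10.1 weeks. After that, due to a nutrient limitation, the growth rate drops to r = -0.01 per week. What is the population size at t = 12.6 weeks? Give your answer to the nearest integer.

46287 adults

Phase 1: N(10.1) = 4650·e^(0.23×10.1) = 4650·e^2.323 = 47459.
Phase 2 runs for 12.6 − 10.1 = 2.5 weeks at r = -0.01.
N(12.6) = 47459·e^(-0.01×2.5) = 47459·e^-0.025 = 46287.3.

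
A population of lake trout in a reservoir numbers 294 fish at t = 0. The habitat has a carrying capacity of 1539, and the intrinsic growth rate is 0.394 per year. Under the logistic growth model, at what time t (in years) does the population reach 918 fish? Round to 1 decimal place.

A = (K − N₀)/N₀ = (1539 − 294)/294 = 4.2347.
Solve 1539/(1 + 4.2347·e^(−0.394t)) = 918: 1 + 4.2347·e^(−0.394t) = 1.6765, so e^(−0.394t) = 0.159745.
−0.394·t = ln(0.159745) = -1.8342, so t = 1.8342/0.394 = 4.6553.

4.7 years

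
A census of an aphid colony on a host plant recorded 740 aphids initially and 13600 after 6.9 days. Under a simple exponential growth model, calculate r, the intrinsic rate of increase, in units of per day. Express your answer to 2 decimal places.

0.42 per day

From N(t) = N₀·e^(rt): e^(r·6.9) = 13600/740 = 18.378.
r·6.9 = ln(18.378) = 2.9112, so r = 2.9112/6.9 = 0.42191.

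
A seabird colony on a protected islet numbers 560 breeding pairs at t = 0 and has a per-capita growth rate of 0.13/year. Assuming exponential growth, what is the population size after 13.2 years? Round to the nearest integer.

3115 breeding pairs

N(t) = N₀·e^(rt) = 560 × e^(0.13×13.2) = 560 × e^1.716.
e^1.716 ≈ 5.5622, so N ≈ 560 × 5.5622 = 3114.85.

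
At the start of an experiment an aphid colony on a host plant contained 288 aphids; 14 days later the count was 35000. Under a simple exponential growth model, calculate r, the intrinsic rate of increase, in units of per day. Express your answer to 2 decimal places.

From N(t) = N₀·e^(rt): e^(r·14) = 35000/288 = 121.53.
r·14 = ln(121.53) = 4.8001, so r = 4.8001/14 = 0.34287.

0.34 per day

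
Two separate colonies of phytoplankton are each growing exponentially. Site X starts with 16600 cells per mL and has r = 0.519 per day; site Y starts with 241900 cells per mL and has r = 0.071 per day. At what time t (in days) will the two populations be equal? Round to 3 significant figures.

Set 16600·e^(0.519t) = 241900·e^(0.071t).
e^((0.519 − 0.071)t) = 241900/16600 → e^(0.448·t) = 14.572.
0.448·t = ln(14.572) = 2.6791, so t = 2.6791/0.448 = 5.9802.

5.98 days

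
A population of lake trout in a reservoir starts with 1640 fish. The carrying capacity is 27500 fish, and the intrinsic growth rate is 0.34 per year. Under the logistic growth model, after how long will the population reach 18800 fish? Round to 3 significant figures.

10.4 years

A = (K − N₀)/N₀ = (27500 − 1640)/1640 = 15.768.
Solve 27500/(1 + 15.768·e^(−0.34t)) = 18800: 1 + 15.768·e^(−0.34t) = 1.4628, so e^(−0.34t) = 0.0293479.
−0.34·t = ln(0.0293479) = -3.5285, so t = 3.5285/0.34 = 10.378.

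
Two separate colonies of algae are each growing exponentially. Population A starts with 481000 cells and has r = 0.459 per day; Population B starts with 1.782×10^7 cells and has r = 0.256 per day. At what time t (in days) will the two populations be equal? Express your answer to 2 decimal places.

17.79 days

Set 481000·e^(0.459t) = 1.782×10^7·e^(0.256t).
e^((0.459 − 0.256)t) = 1.782×10^7/481000 → e^(0.203·t) = 37.048.
0.203·t = ln(37.048) = 3.6122, so t = 3.6122/0.203 = 17.794.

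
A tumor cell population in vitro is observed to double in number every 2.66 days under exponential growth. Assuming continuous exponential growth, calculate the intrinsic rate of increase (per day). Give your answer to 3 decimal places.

0.261 per day

r = ln(2)/t_d = 0.6931/2.66 = 0.26058.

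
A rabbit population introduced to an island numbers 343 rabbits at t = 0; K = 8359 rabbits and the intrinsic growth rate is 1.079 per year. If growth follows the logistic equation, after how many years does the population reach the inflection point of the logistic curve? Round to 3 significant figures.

2.92 years

Logistic growth is fastest at N = K/2 = 4179.5.
A = (K − N₀)/N₀ = 23.37. Set K/(1 + A·e^(−rt)) = K/2 → A·e^(−rt) = 1.
e^(−1.079t) = 1/23.37 = 0.0427894, so t = ln(23.37)/1.079 = 3.1515/1.079 = 2.9207.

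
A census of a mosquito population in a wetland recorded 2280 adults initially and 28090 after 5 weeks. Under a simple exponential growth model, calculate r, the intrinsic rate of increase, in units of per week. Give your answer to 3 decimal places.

From N(t) = N₀·e^(rt): e^(r·5) = 28090/2280 = 12.32.
r·5 = ln(12.32) = 2.5112, so r = 2.5112/5 = 0.50225.

0.502 per week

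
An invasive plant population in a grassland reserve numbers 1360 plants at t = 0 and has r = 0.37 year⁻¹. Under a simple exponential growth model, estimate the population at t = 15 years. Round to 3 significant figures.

N(t) = N₀·e^(rt) = 1360 × e^(0.37×15) = 1360 × e^5.55.
e^5.55 ≈ 257.24, so N ≈ 1360 × 257.24 = 349843.

350000 plants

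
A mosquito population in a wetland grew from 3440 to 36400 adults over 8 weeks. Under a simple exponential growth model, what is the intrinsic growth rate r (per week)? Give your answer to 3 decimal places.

0.295 per week

From N(t) = N₀·e^(rt): e^(r·8) = 36400/3440 = 10.581.
r·8 = ln(10.581) = 2.3591, so r = 2.3591/8 = 0.29489.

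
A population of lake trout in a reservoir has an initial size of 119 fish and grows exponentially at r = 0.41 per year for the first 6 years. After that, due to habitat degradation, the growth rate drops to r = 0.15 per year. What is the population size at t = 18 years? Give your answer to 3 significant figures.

Phase 1: N(6) = 119·e^(0.41×6) = 119·e^2.46 = 1392.87.
Phase 2 runs for 18 − 6 = 12 years at r = 0.15.
N(18) = 1392.87·e^(0.15×12) = 1392.87·e^1.8 = 8426.39.

8430 fish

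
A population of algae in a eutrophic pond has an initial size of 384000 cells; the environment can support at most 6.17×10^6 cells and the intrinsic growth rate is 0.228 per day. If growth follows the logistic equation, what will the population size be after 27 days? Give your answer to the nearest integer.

A = (K − N₀)/N₀ = (6.17×10^6 − 384000)/384000 = 15.068.
N(t) = K/(1 + A·e^(−rt)) = 6.17×10^6/(1 + 15.068×e^(−0.228×27)).
e^(−6.156) = 0.0021207; denominator = 1 + 15.068×0.0021207 = 1.032.
N = 6.17×10^6/1.032 = 5.978946×10^6.

5978946 cells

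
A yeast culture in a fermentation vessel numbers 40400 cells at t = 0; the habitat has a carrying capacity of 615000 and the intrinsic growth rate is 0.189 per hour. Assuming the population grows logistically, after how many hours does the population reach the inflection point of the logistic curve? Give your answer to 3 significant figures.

14.0 hours

Logistic growth is fastest at N = K/2 = 307500.
A = (K − N₀)/N₀ = 14.223. Set K/(1 + A·e^(−rt)) = K/2 → A·e^(−rt) = 1.
e^(−0.189t) = 1/14.223 = 0.0703098, so t = ln(14.223)/0.189 = 2.6548/0.189 = 14.047.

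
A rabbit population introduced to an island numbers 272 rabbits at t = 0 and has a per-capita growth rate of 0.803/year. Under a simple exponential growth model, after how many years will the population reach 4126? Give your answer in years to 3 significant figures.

3.39 years

Set N₀·e^(rt) = 4126: e^(0.803·t) = 4126/272 = 15.169.
0.803·t = ln(15.169) = 2.7193, so t = 2.7193/0.803 = 3.3864.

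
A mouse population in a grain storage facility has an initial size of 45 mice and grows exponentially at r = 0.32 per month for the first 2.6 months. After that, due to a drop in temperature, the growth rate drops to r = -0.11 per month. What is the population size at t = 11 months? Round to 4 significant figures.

Phase 1: N(2.6) = 45·e^(0.32×2.6) = 45·e^0.832 = 103.406.
Phase 2 runs for 11 − 2.6 = 8.4 months at r = -0.11.
N(11) = 103.406·e^(-0.11×8.4) = 103.406·e^-0.924 = 41.0447.

41.04 mice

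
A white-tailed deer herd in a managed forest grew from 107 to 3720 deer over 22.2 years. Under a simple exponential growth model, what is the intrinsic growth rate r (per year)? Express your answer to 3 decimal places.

From N(t) = N₀·e^(rt): e^(r·22.2) = 3720/107 = 34.766.
r·22.2 = ln(34.766) = 3.5487, so r = 3.5487/22.2 = 0.15985.

0.160 per year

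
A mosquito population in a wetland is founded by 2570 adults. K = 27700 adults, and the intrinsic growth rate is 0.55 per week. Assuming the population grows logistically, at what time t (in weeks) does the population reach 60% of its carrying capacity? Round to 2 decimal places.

4.88 weeks

A = (K − N₀)/N₀ = (27700 − 2570)/2570 = 9.7782.
Solve 27700/(1 + 9.7782·e^(−0.55t)) = 16620: 1 + 9.7782·e^(−0.55t) = 1.6667, so e^(−0.55t) = 0.0681788.
−0.55·t = ln(0.0681788) = -2.6856, so t = 2.6856/0.55 = 4.8829.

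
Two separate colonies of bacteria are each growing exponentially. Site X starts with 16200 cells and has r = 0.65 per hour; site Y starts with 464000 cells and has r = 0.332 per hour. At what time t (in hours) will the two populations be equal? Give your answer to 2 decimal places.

10.55 hours

Set 16200·e^(0.65t) = 464000·e^(0.332t).
e^((0.65 − 0.332)t) = 464000/16200 → e^(0.318·t) = 28.642.
0.318·t = ln(28.642) = 3.3549, so t = 3.3549/0.318 = 10.55.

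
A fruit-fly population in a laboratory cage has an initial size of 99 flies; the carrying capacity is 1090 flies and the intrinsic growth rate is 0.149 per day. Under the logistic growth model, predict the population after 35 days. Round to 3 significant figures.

A = (K − N₀)/N₀ = (1090 − 99)/99 = 10.01.
N(t) = K/(1 + A·e^(−rt)) = 1090/(1 + 10.01×e^(−0.149×35)).
e^(−5.215) = 0.0054344; denominator = 1 + 10.01×0.0054344 = 1.0544.
N = 1090/1.0544 = 1033.76.

1030 flies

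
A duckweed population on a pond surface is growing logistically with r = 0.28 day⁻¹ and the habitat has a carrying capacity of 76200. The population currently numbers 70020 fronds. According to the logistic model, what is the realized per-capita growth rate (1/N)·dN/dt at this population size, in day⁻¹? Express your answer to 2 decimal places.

(1/N)·dN/dt = r(1 − N/K) = 0.28 × (1 − 70020/76200).
= 0.28 × 0.081102 = 0.022709.

0.02 per day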